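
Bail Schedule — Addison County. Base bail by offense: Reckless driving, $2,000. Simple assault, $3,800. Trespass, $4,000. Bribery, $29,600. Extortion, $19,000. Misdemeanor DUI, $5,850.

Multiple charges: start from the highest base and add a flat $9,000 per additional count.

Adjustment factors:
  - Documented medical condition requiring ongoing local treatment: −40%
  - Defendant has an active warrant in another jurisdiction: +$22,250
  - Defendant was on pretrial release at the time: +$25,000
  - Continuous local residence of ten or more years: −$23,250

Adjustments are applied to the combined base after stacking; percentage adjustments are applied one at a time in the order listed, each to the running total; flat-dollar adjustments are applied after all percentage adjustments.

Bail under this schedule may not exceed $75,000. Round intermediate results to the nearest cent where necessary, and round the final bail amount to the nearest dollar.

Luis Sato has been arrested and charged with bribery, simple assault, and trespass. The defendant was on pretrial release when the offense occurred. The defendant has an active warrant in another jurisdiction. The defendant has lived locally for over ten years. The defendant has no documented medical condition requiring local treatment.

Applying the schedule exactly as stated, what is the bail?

Base amounts from the schedule: bribery $29,600; simple assault $3,800; trespass $4,000.
Stacking rule: highest base plus $9,000 per additional charge. Highest is bribery at $29,600; 2 additional charges → +$18,000. Combined base = $47,600.
Defendant has an active warrant in another jurisdiction (+$22,250 flat): $47,600 + $22,250 = $69,850.
Defendant was on pretrial release at the time (+$25,000 flat): $69,850 + $25,000 = $94,850.
Continuous local residence of ten or more years (−$23,250 flat): $94,850 − $23,250 = $71,600.
$71,600 is within the $75,000 maximum.

$71,600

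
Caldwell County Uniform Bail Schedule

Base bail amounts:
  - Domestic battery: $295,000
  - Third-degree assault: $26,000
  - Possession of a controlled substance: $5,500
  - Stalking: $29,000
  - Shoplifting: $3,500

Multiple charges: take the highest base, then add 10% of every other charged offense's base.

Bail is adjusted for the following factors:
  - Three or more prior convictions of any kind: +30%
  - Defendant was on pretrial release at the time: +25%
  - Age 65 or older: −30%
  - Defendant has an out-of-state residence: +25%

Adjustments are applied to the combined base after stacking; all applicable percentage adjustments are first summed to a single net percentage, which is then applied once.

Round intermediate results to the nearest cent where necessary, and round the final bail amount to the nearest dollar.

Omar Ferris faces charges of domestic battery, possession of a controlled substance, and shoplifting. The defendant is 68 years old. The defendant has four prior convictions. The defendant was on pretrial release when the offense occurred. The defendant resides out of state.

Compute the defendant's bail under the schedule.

$443,850

Base amounts from the schedule: domestic battery $295,000; possession of a controlled substance $5,500; shoplifting $3,500.
Stacking rule: highest base plus 10% of each additional charge. Highest is domestic battery at $295,000. Additional: $5,500 × 10% = $550; $3,500 × 10% = $350. Combined base = $295,000 + $900 = $295,900.
Net percentage adjustment: +30% +25% −30% +25% = +50%. $295,900 × 1.5 = $443,850.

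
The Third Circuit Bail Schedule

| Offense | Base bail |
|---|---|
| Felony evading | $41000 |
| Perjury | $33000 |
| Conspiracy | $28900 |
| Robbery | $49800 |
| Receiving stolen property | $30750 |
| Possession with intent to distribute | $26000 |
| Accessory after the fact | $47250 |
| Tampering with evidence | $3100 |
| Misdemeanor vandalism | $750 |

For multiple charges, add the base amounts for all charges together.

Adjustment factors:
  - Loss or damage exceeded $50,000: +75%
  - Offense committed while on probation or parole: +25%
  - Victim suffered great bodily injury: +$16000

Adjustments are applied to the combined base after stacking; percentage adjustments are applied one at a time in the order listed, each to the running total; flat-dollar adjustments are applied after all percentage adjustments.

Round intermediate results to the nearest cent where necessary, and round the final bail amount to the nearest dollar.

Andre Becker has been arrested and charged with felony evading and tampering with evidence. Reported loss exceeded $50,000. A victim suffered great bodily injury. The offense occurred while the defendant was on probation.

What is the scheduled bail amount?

Base amounts from the schedule: felony evading $41000; tampering with evidence $3100.
Stacking rule: sum of all bases. $41000 + $3100 = $44100.
Loss or damage exceeded $50,000 (+75%): $44100 × 1.75 = $77175.
Offense committed while on probation or parole (+25%): $77175 × 1.25 = $96468.75.
Victim suffered great bodily injury (+$16000 flat): $96468.75 + $16000 = $112468.75.
Rounded to the nearest dollar: $112469.

$112469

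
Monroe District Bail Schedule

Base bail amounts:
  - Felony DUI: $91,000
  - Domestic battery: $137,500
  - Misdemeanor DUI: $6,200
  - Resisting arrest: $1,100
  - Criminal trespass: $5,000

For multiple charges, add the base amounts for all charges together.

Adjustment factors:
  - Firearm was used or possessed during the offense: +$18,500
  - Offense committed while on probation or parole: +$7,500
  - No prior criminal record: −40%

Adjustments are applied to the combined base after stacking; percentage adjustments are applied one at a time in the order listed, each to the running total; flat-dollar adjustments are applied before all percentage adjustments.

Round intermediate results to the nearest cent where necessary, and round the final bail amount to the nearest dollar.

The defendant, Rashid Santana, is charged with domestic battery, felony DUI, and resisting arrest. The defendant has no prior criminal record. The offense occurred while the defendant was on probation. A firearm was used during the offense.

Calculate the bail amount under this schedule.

Base amounts from the schedule: domestic battery $137,500; felony DUI $91,000; resisting arrest $1,100.
Stacking rule: sum of all bases. $137,500 + $91,000 + $1,100 = $229,600.
Firearm was used or possessed during the offense (+$18,500 flat): $229,600 + $18,500 = $248,100.
Offense committed while on probation or parole (+$7,500 flat): $248,100 + $7,500 = $255,600.
No prior criminal record (−40%): $255,600 × 0.6 = $153,360.

$153,360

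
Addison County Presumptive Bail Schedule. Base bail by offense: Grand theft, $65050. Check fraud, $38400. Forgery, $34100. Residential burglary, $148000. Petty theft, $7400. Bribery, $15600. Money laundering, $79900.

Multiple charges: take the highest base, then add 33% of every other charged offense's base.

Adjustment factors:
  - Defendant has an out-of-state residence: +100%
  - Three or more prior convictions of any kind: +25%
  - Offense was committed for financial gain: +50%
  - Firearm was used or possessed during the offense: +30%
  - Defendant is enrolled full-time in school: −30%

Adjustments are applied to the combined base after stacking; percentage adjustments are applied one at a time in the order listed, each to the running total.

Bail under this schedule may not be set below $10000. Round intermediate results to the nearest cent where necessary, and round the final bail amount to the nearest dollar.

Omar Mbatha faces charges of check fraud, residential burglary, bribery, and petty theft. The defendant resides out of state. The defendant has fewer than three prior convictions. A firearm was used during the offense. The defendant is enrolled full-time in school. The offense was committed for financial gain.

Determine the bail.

$459355

Base amounts from the schedule: check fraud $38400; residential burglary $148000; bribery $15600; petty theft $7400.
Stacking rule: highest base plus 33% of each additional charge. Highest is residential burglary at $148000. Additional: $38400 × 33% = $12672; $15600 × 33% = $5148; $7400 × 33% = $2442. Combined base = $148000 + $20262 = $168262.
Defendant has an out-of-state residence (+100%): $168262 × 2 = $336524.
Offense was committed for financial gain (+50%): $336524 × 1.5 = $504786.
Firearm was used or possessed during the offense (+30%): $504786 × 1.3 = $656221.80.
Defendant is enrolled full-time in school (−30%): $656221.80 × 0.7 = $459355.26.
$459355.26 is at or above the $10000 minimum.
Rounded to the nearest dollar: $459355.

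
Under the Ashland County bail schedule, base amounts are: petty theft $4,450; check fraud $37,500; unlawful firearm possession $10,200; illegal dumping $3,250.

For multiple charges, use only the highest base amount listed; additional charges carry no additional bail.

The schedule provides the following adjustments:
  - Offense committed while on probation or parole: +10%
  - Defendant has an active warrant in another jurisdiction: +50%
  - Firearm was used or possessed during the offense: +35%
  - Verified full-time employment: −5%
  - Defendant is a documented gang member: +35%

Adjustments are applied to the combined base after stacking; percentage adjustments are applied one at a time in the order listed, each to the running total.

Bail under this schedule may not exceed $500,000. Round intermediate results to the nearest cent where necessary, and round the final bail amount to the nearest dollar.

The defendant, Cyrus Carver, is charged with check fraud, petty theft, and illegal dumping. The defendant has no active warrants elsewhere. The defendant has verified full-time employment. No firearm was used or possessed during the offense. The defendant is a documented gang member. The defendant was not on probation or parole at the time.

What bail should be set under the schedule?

Base amounts from the schedule: check fraud $37,500; petty theft $4,450; illegal dumping $3,250.
Stacking rule: use the highest base only. Highest is check fraud at $37,500. Combined base = $37,500.
Verified full-time employment (−5%): $37,500 × 0.95 = $35,625.
Defendant is a documented gang member (+35%): $35,625 × 1.35 = $48,093.75.
$48,093.75 is within the $500,000 maximum.
Rounded to the nearest dollar: $48,094.

$48,094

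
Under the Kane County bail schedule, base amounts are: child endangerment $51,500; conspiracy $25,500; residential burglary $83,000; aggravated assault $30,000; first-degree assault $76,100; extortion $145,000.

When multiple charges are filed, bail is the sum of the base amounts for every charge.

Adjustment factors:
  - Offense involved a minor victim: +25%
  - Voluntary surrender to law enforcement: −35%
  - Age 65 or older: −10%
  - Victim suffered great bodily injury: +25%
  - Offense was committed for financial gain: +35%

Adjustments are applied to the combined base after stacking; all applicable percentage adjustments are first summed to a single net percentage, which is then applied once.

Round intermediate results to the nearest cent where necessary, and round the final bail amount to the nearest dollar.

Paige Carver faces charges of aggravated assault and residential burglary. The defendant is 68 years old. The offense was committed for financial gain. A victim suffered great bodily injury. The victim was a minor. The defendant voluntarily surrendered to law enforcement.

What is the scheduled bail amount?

$158,200

Base amounts from the schedule: aggravated assault $30,000; residential burglary $83,000.
Stacking rule: sum of all bases. $30,000 + $83,000 = $113,000.
Net percentage adjustment: +25% −35% −10% +25% +35% = +40%. $113,000 × 1.4 = $158,200.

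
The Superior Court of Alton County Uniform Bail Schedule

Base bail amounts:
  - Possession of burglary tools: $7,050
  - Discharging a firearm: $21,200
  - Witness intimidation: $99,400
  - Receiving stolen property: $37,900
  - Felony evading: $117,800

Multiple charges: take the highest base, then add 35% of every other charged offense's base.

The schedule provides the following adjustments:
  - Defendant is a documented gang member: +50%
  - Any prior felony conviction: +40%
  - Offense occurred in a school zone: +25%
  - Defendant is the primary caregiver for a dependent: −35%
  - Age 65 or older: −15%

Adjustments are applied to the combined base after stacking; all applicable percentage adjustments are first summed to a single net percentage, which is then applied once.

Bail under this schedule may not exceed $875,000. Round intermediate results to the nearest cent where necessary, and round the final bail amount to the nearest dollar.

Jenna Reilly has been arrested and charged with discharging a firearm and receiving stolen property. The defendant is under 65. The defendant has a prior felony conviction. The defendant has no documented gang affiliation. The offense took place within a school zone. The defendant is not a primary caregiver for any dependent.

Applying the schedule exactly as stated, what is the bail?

Base amounts from the schedule: discharging a firearm $21,200; receiving stolen property $37,900.
Stacking rule: highest base plus 35% of each additional charge. Highest is receiving stolen property at $37,900. Additional: $21,200 × 35% = $7,420. Combined base = $37,900 + $7,420 = $45,320.
Net percentage adjustment: +40% +25% = +65%. $45,320 × 1.65 = $74,778.
$74,778 is within the $875,000 maximum.

$74,778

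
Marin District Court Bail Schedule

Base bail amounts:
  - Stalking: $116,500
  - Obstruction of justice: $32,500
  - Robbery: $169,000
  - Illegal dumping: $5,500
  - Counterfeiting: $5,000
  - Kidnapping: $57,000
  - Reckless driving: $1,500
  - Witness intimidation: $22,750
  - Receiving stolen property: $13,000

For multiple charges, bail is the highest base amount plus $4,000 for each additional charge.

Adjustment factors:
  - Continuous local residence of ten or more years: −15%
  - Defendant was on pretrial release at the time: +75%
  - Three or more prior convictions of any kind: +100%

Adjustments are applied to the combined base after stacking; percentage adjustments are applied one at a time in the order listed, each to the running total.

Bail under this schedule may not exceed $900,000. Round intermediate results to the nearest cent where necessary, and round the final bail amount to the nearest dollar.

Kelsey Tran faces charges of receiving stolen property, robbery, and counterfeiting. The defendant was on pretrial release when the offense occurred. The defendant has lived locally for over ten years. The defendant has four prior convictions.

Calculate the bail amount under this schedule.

Base amounts from the schedule: receiving stolen property $13,000; robbery $169,000; counterfeiting $5,000.
Stacking rule: highest base plus $4,000 per additional charge. Highest is robbery at $169,000; 2 additional charges → +$8,000. Combined base = $177,000.
Continuous local residence of ten or more years (−15%): $177,000 × 0.85 = $150,450.
Defendant was on pretrial release at the time (+75%): $150,450 × 1.75 = $263,287.50.
Three or more prior convictions of any kind (+100%): $263,287.50 × 2 = $526,575.
$526,575 is within the $900,000 maximum.

$526,575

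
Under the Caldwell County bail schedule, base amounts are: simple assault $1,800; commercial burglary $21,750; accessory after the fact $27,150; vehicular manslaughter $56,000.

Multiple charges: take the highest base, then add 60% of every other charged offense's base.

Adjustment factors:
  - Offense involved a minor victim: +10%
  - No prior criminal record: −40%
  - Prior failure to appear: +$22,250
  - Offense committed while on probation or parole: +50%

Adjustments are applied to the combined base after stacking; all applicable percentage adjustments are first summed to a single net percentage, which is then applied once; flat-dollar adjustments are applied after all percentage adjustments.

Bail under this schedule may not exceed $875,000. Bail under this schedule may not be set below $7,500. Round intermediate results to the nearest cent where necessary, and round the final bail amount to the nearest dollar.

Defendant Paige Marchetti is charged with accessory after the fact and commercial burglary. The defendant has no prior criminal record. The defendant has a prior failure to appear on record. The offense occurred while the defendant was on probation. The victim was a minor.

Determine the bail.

$70,490

Base amounts from the schedule: accessory after the fact $27,150; commercial burglary $21,750.
Stacking rule: highest base plus 60% of each additional charge. Highest is accessory after the fact at $27,150. Additional: $21,750 × 60% = $13,050. Combined base = $27,150 + $13,050 = $40,200.
Net percentage adjustment: +10% −40% +50% = +20%. $40,200 × 1.2 = $48,240.
Prior failure to appear (+$22,250 flat): $48,240 + $22,250 = $70,490.
$70,490 is within the $875,000 maximum.
$70,490 is at or above the $7,500 minimum.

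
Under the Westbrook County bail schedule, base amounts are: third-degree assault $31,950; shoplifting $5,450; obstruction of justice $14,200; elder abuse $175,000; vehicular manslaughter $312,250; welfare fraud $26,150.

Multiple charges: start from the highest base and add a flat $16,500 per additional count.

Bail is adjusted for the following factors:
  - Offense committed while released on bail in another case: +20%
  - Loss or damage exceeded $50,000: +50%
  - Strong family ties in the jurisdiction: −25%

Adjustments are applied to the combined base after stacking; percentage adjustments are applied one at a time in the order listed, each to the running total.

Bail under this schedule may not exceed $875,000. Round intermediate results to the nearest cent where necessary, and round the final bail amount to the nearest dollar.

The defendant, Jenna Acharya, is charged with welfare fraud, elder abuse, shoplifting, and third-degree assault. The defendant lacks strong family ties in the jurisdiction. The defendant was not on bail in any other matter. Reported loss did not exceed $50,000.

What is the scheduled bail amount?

$224,500

Base amounts from the schedule: welfare fraud $26,150; elder abuse $175,000; shoplifting $5,450; third-degree assault $31,950.
Stacking rule: highest base plus $16,500 per additional charge. Highest is elder abuse at $175,000; 3 additional charges → +$49,500. Combined base = $224,500.
No adjustment factors apply to this defendant.
$224,500 is within the $875,000 maximum.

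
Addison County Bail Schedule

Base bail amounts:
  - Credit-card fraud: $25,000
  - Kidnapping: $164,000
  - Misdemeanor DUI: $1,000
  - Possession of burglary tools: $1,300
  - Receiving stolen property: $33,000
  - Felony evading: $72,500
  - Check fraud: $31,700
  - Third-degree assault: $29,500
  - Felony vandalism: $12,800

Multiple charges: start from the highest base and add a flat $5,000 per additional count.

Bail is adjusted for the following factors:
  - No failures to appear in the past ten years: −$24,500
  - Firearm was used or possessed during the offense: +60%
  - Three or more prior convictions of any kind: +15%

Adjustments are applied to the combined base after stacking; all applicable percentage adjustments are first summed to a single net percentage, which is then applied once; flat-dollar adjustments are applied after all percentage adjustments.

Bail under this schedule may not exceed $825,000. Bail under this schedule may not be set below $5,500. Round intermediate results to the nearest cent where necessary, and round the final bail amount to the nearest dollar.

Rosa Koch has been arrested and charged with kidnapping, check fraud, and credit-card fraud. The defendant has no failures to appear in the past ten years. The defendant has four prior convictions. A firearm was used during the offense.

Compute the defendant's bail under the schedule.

$280,000

Base amounts from the schedule: kidnapping $164,000; check fraud $31,700; credit-card fraud $25,000.
Stacking rule: highest base plus $5,000 per additional charge. Highest is kidnapping at $164,000; 2 additional charges → +$10,000. Combined base = $174,000.
Net percentage adjustment: +60% +15% = +75%. $174,000 × 1.75 = $304,500.
No failures to appear in the past ten years (−$24,500 flat): $304,500 − $24,500 = $280,000.
$280,000 is within the $825,000 maximum.
$280,000 is at or above the $5,500 minimum.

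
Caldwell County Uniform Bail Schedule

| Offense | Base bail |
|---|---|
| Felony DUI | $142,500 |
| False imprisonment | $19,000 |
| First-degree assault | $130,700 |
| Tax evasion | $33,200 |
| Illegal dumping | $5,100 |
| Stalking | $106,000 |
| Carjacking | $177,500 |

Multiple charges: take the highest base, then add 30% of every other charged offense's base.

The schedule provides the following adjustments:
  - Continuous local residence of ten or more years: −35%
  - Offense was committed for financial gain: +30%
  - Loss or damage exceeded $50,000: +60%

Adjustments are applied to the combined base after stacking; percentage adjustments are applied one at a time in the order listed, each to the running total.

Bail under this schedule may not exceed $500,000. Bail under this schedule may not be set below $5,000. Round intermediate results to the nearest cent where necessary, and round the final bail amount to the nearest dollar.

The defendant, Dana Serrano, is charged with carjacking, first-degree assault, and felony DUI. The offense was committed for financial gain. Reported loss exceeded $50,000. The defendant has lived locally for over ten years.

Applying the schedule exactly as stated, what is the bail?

$350,790

Base amounts from the schedule: carjacking $177,500; first-degree assault $130,700; felony DUI $142,500.
Stacking rule: highest base plus 30% of each additional charge. Highest is carjacking at $177,500. Additional: $130,700 × 30% = $39,210; $142,500 × 30% = $42,750. Combined base = $177,500 + $81,960 = $259,460.
Continuous local residence of ten or more years (−35%): $259,460 × 0.65 = $168,649.
Offense was committed for financial gain (+30%): $168,649 × 1.3 = $219,243.70.
Loss or damage exceeded $50,000 (+60%): $219,243.70 × 1.6 = $350,789.92.
$350,789.92 is within the $500,000 maximum.
$350,789.92 is at or above the $5,000 minimum.
Rounded to the nearest dollar: $350,790.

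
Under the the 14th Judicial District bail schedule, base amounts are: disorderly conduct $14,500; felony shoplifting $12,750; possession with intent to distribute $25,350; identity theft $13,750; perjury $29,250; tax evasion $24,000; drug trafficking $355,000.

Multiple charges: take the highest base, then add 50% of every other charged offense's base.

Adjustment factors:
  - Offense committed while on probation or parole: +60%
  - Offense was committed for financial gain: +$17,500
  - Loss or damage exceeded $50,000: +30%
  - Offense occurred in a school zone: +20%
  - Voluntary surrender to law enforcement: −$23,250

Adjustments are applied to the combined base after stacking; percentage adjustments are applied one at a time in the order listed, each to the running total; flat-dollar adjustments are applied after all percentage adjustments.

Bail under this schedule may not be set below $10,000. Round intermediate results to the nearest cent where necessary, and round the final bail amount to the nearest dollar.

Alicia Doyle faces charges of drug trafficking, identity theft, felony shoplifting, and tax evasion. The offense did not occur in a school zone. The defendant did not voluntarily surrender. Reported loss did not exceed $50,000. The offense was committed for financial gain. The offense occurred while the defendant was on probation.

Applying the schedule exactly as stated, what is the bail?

Base amounts from the schedule: drug trafficking $355,000; identity theft $13,750; felony shoplifting $12,750; tax evasion $24,000.
Stacking rule: highest base plus 50% of each additional charge. Highest is drug trafficking at $355,000. Additional: $13,750 × 50% = $6,875; $12,750 × 50% = $6,375; $24,000 × 50% = $12,000. Combined base = $355,000 + $25,250 = $380,250.
Offense committed while on probation or parole (+60%): $380,250 × 1.6 = $608,400.
Offense was committed for financial gain (+$17,500 flat): $608,400 + $17,500 = $625,900.
$625,900 is at or above the $10,000 minimum.

$625,900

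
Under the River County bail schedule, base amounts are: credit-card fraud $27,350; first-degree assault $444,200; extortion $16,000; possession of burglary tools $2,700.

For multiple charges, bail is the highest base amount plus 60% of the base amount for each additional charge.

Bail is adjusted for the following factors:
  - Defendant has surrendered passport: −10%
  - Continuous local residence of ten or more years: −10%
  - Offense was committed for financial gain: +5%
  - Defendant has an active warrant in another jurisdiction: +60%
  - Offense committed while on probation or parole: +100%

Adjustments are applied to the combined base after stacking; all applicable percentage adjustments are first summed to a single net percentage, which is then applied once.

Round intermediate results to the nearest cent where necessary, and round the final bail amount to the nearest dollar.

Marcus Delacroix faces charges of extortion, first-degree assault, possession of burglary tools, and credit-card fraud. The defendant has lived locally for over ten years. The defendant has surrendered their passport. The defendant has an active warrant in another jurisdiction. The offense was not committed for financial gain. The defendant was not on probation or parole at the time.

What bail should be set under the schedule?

Base amounts from the schedule: extortion $16,000; first-degree assault $444,200; possession of burglary tools $2,700; credit-card fraud $27,350.
Stacking rule: highest base plus 60% of each additional charge. Highest is first-degree assault at $444,200. Additional: $16,000 × 60% = $9,600; $2,700 × 60% = $1,620; $27,350 × 60% = $16,410. Combined base = $444,200 + $27,630 = $471,830.
Net percentage adjustment: −10% −10% +60% = +40%. $471,830 × 1.4 = $660,562.

$660,562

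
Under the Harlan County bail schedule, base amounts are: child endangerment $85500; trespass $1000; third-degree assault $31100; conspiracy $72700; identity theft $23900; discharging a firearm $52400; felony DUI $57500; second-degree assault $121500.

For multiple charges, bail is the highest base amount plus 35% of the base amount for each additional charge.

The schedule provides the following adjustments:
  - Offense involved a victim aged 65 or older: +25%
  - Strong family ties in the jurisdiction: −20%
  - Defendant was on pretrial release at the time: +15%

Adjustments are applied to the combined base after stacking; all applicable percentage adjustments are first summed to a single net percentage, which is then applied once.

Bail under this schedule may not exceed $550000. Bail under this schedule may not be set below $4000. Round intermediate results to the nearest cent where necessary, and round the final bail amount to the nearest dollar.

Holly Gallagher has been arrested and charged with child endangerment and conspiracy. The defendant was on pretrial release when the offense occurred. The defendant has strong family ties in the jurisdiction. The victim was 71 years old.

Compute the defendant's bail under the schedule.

$133134

Base amounts from the schedule: child endangerment $85500; conspiracy $72700.
Stacking rule: highest base plus 35% of each additional charge. Highest is child endangerment at $85500. Additional: $72700 × 35% = $25445. Combined base = $85500 + $25445 = $110945.
Net percentage adjustment: +25% −20% +15% = +20%. $110945 × 1.2 = $133134.
$133134 is within the $550000 maximum.
$133134 is at or above the $4000 minimum.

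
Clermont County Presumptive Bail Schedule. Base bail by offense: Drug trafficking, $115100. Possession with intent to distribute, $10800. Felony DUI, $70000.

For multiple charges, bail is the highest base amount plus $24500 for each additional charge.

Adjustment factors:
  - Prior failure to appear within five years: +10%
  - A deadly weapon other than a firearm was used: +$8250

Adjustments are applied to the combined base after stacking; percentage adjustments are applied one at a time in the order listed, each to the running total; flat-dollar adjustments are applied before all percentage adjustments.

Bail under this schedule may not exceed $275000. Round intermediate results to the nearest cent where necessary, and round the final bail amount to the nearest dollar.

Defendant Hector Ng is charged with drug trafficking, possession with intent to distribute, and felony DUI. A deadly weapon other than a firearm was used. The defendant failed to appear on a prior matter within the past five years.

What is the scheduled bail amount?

Base amounts from the schedule: drug trafficking $115100; possession with intent to distribute $10800; felony DUI $70000.
Stacking rule: highest base plus $24500 per additional charge. Highest is drug trafficking at $115100; 2 additional charges → +$49000. Combined base = $164100.
A deadly weapon other than a firearm was used (+$8250 flat): $164100 + $8250 = $172350.
Prior failure to appear within five years (+10%): $172350 × 1.1 = $189585.
$189585 is within the $275000 maximum.

$189585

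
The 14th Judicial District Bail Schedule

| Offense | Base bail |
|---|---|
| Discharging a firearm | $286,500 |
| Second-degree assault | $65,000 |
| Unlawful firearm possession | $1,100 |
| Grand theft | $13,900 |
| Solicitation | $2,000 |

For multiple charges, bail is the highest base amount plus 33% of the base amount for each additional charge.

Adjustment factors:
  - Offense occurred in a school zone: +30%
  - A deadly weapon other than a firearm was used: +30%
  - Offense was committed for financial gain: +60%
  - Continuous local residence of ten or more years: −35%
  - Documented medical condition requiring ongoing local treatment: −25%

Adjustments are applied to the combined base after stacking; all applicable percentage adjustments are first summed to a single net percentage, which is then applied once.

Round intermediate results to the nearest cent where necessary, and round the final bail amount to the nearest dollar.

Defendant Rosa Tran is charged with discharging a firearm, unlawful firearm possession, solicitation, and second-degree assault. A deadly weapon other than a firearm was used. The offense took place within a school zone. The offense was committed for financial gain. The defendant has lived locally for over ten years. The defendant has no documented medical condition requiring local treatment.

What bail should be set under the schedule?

$571,600

Base amounts from the schedule: discharging a firearm $286,500; unlawful firearm possession $1,100; solicitation $2,000; second-degree assault $65,000.
Stacking rule: highest base plus 33% of each additional charge. Highest is discharging a firearm at $286,500. Additional: $1,100 × 33% = $363; $2,000 × 33% = $660; $65,000 × 33% = $21,450. Combined base = $286,500 + $22,473 = $308,973.
Net percentage adjustment: +30% +30% +60% −35% = +85%. $308,973 × 1.85 = $571,600.05.
Rounded to the nearest dollar: $571,600.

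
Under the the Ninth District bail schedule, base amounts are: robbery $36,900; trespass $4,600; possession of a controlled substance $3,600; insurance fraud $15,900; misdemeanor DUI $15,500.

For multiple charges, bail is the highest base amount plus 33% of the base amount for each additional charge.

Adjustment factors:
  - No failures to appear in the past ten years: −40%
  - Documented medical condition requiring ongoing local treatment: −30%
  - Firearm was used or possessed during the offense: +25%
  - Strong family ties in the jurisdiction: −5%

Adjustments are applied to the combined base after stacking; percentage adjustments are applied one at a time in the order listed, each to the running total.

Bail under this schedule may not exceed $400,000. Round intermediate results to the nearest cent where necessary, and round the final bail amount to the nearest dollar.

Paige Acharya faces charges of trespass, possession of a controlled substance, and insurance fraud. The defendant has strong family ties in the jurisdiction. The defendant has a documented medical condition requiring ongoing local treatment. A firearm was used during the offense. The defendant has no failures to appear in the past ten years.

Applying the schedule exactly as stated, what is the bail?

$9,280

Base amounts from the schedule: trespass $4,600; possession of a controlled substance $3,600; insurance fraud $15,900.
Stacking rule: highest base plus 33% of each additional charge. Highest is insurance fraud at $15,900. Additional: $4,600 × 33% = $1,518; $3,600 × 33% = $1,188. Combined base = $15,900 + $2,706 = $18,606.
No failures to appear in the past ten years (−40%): $18,606 × 0.6 = $11,163.60.
Documented medical condition requiring ongoing local treatment (−30%): $11,163.60 × 0.7 = $7,814.52.
Firearm was used or possessed during the offense (+25%): $7,814.52 × 1.25 = $9,768.15.
Strong family ties in the jurisdiction (−5%): $9,768.15 × 0.95 = $9,279.74.
$9,279.74 is within the $400,000 maximum.
Rounded to the nearest dollar: $9,280.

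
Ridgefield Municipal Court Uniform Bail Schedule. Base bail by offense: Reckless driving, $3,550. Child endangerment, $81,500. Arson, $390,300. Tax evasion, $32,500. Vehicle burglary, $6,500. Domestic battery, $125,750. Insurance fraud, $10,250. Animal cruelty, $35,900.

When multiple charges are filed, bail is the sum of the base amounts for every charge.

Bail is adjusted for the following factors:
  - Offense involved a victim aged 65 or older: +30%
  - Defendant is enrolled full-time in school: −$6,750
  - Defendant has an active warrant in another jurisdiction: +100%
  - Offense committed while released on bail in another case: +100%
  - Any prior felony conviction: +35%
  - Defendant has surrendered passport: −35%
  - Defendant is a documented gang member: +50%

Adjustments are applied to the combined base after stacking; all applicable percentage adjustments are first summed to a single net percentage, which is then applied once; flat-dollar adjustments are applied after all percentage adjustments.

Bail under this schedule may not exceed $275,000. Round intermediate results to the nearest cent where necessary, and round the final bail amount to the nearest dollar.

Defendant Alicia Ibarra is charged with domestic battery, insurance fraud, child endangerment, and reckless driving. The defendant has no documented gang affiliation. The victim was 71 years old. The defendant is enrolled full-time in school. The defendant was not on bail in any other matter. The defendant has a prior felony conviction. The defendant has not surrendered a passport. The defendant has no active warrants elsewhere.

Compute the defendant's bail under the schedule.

Base amounts from the schedule: domestic battery $125,750; insurance fraud $10,250; child endangerment $81,500; reckless driving $3,550.
Stacking rule: sum of all bases. $125,750 + $10,250 + $81,500 + $3,550 = $221,050.
Net percentage adjustment: +30% +35% = +65%. $221,050 × 1.65 = $364,732.50.
Defendant is enrolled full-time in school (−$6,750 flat): $364,732.50 − $6,750 = $357,982.50.
Result $357,982.50 exceeds the maximum of $275,000; bail is capped at $275,000.

$275,000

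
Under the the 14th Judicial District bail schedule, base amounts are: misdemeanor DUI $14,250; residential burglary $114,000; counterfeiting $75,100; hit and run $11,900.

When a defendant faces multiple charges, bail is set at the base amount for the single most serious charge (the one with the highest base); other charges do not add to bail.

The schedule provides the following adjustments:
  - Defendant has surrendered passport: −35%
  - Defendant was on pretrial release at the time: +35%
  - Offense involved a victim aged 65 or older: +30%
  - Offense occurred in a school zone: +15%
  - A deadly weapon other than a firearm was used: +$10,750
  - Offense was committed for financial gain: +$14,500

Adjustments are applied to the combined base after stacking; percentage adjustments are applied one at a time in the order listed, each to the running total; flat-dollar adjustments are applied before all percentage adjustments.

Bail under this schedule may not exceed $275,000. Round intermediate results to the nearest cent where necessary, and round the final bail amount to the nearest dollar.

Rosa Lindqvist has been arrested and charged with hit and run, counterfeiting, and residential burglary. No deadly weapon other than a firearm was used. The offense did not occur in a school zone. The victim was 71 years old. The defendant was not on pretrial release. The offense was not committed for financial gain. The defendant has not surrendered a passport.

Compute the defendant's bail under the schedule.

$148,200

Base amounts from the schedule: hit and run $11,900; counterfeiting $75,100; residential burglary $114,000.
Stacking rule: use the highest base only. Highest is residential burglary at $114,000. Combined base = $114,000.
Offense involved a victim aged 65 or older (+30%): $114,000 × 1.3 = $148,200.
$148,200 is within the $275,000 maximum.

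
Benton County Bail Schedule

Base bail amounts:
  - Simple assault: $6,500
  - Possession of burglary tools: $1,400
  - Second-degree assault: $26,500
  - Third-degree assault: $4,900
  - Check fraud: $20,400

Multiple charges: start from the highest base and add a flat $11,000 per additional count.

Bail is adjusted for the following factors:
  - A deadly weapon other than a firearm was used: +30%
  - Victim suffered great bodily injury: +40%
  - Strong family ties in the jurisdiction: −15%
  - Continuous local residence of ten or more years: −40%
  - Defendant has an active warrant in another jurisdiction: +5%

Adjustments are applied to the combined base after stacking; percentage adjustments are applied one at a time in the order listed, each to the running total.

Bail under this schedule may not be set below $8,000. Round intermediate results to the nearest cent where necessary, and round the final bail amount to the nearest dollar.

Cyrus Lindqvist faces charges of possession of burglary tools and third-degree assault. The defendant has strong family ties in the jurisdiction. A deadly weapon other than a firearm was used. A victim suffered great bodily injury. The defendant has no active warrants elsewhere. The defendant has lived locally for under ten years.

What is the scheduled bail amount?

$24,597

Base amounts from the schedule: possession of burglary tools $1,400; third-degree assault $4,900.
Stacking rule: highest base plus $11,000 per additional charge. Highest is third-degree assault at $4,900; 1 additional charge → +$11,000. Combined base = $15,900.
A deadly weapon other than a firearm was used (+30%): $15,900 × 1.3 = $20,670.
Victim suffered great bodily injury (+40%): $20,670 × 1.4 = $28,938.
Strong family ties in the jurisdiction (−15%): $28,938 × 0.85 = $24,597.30.
$24,597.30 is at or above the $8,000 minimum.
Rounded to the nearest dollar: $24,597.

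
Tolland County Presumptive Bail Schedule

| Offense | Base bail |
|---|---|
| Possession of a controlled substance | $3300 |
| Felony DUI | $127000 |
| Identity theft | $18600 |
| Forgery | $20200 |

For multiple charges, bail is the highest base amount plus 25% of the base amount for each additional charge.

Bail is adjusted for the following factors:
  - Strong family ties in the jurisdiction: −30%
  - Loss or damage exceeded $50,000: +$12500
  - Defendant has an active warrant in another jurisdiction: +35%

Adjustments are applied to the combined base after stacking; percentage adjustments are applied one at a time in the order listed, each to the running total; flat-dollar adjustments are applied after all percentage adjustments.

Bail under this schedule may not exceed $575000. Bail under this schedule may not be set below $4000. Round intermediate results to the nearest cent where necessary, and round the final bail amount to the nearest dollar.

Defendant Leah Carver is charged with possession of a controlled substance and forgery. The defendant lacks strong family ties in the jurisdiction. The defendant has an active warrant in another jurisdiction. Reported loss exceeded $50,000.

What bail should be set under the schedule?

$40884

Base amounts from the schedule: possession of a controlled substance $3300; forgery $20200.
Stacking rule: highest base plus 25% of each additional charge. Highest is forgery at $20200. Additional: $3300 × 25% = $825. Combined base = $20200 + $825 = $21025.
Defendant has an active warrant in another jurisdiction (+35%): $21025 × 1.35 = $28383.75.
Loss or damage exceeded $50,000 (+$12500 flat): $28383.75 + $12500 = $40883.75.
$40883.75 is within the $575000 maximum.
$40883.75 is at or above the $4000 minimum.
Rounded to the nearest dollar: $40884.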